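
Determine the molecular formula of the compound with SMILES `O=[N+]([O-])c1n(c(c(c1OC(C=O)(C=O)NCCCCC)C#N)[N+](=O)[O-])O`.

Heavy atoms from the SMILES: 13 C, 5 N, 8 O.
Implicit hydrogens by atom environment:
  5 × O: no H
  4 × C: 2 H each → 8
  4 × C (aromatic): no H
  2 × C: 1 H each → 2
  2 × C: no H
  2 × N (charge +1): no H
  2 × O (charge -1): no H
  1 × C: 3 H
  1 × N: 1 H
  1 × N (aromatic): no H
  1 × N: no H
  1 × O: 1 H
  Total hydrogens = 15.
Molecular formula: C13H15N5O8

C13H15N5O8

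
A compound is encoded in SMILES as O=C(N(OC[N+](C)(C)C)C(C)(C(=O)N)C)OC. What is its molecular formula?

C10H22N3O4+

Heavy atoms from the SMILES: 10 C, 3 N, 4 O.
Implicit hydrogens by atom environment:
  6 × C: 3 H each → 18
  4 × O: no H
  3 × C: no H
  1 × C: 2 H
  1 × N: 2 H
  1 × N: no H
  1 × N (charge +1): no H
  Total hydrogens = 22.
Net charge +1.
Molecular formula: C10H22N3O4+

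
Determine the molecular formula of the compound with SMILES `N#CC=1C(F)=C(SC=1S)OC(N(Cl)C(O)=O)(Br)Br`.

Heavy atoms from the SMILES: 2 Br, 7 C, 1 Cl, 1 F, 2 N, 3 O, 2 S.
Implicit hydrogens by atom environment:
  4 × C (aromatic): no H
  3 × C: no H
  2 × Br: no H
  2 × N: no H
  2 × O: no H
  1 × Cl: no H
  1 × F: no H
  1 × O: 1 H
  1 × S: 1 H
  1 × S (aromatic): no H
  Total hydrogens = 2.
Molecular formula: C7H2Br2ClFN2O3S2

C7H2Br2ClFN2O3S2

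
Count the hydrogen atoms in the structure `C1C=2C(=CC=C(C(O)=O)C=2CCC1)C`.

14

Hydrogens are implicit in SMILES; fill each atom to its normal valence:
  4 × C: 2 H each → 8
  4 × C (aromatic): no H
  2 × C (aromatic): 1 H each → 2
  1 × C: 3 H
  1 × C: no H
  1 × O: 1 H
  1 × O: no H
  Total hydrogens = 14.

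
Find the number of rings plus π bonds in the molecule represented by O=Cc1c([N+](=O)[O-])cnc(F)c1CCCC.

6

Molecular formula from the SMILES: C10H11FN2O3.
DoU = (2C + 2 + N − H − X)/2 = (2·10 + 2 + 2 − 11 − 1)/2 = 12/2 = 6.
(Structurally: 1 ring(s) + 5 π bond(s) = 6.)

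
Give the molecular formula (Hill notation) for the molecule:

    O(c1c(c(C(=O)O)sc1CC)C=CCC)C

C12H16O3S

Heavy atoms from the SMILES: 12 C, 3 O, 1 S.
Implicit hydrogens by atom environment:
  4 × C (aromatic): no H
  3 × C: 3 H each → 9
  2 × C: 2 H each → 4
  2 × C: 1 H each → 2
  2 × O: no H
  1 × C: no H
  1 × O: 1 H
  1 × S (aromatic): no H
  Total hydrogens = 16.
Molecular formula: C12H16O3S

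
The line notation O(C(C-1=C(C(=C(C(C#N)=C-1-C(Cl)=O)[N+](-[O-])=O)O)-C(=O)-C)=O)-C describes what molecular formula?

C12H7ClN2O7

Heavy atoms from the SMILES: 12 C, 1 Cl, 2 N, 7 O.
Implicit hydrogens by atom environment:
  6 × C (aromatic): no H
  5 × O: no H
  4 × C: no H
  2 × C: 3 H each → 6
  1 × Cl: no H
  1 × N (charge +1): no H
  1 × N: no H
  1 × O: 1 H
  1 × O (charge -1): no H
  Total hydrogens = 7.
Molecular formula: C12H7ClN2O7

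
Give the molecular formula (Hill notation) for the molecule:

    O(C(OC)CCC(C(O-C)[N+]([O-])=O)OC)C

Heavy atoms from the SMILES: 9 C, 1 N, 6 O.
Implicit hydrogens by atom environment:
  5 × O: no H
  4 × C: 3 H each → 12
  3 × C: 1 H each → 3
  2 × C: 2 H each → 4
  1 × N (charge +1): no H
  1 × O (charge -1): no H
  Total hydrogens = 19.
Molecular formula: C9H19NO6

C9H19NO6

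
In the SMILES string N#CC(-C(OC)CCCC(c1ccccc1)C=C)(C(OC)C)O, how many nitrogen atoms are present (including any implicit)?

1

The symbol for nitrogen appears 1 time in the SMILES.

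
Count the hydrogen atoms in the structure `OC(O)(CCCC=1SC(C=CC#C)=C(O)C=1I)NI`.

Hydrogens are implicit in SMILES; fill each atom to its normal valence:
  4 × C (aromatic): no H
  3 × C: 2 H each → 6
  3 × C: 1 H each → 3
  3 × O: 1 H each → 3
  2 × C: no H
  2 × I: no H
  1 × N: 1 H
  1 × S (aromatic): no H
  Total hydrogens = 13.

13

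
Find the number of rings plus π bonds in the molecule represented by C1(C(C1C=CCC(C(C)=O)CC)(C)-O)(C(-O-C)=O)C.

4

Molecular formula from the SMILES: C15H24O4.
DoU = (2C + 2 + N − H − X)/2 = (2·15 + 2 + 0 − 24 − 0)/2 = 8/2 = 4.
(Structurally: 1 ring(s) + 3 π bond(s) = 4.)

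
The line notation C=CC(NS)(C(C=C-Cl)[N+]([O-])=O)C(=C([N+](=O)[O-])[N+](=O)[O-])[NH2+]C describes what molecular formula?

C9H13ClN5O6S+

Heavy atoms from the SMILES: 9 C, 1 Cl, 5 N, 6 O, 1 S.
Implicit hydrogens by atom environment:
  4 × C: 1 H each → 4
  3 × C: no H
  3 × N (charge +1): no H
  3 × O: no H
  3 × O (charge -1): no H
  1 × C: 3 H
  1 × C: 2 H
  1 × Cl: no H
  1 × N (charge +1): 2 H
  1 × N: 1 H
  1 × S: 1 H
  Total hydrogens = 13.
Net charge +1.
Molecular formula: C9H13ClN5O6S+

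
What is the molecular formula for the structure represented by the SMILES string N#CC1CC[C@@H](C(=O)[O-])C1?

Heavy atoms from the SMILES: 7 C, 1 N, 2 O.
Implicit hydrogens by atom environment:
  3 × C: 2 H each → 6
  2 × C: 1 H each → 2
  2 × C: no H
  1 × N: no H
  1 × O: no H
  1 × O (charge -1): no H
  Total hydrogens = 8.
Net charge -1.
Molecular formula: C7H8NO2-

C7H8NO2-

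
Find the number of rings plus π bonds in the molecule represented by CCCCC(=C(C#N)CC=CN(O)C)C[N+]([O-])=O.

5

Molecular formula from the SMILES: C12H19N3O3.
DoU = (2C + 2 + N − H − X)/2 = (2·12 + 2 + 3 − 19 − 0)/2 = 10/2 = 5.
(Structurally: 0 ring(s) + 5 π bond(s) = 5.)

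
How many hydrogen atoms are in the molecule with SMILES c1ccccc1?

6

Hydrogens are implicit in SMILES; fill each atom to its normal valence:
  6 × C (aromatic): 1 H each → 6
  Total hydrogens = 6.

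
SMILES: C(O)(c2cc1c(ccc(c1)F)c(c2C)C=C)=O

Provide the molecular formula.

Heavy atoms from the SMILES: 14 C, 1 F, 2 O.
Implicit hydrogens by atom environment:
  6 × C (aromatic): no H
  4 × C (aromatic): 1 H each → 4
  1 × C: 3 H
  1 × C: 2 H
  1 × C: 1 H
  1 × C: no H
  1 × F: no H
  1 × O: 1 H
  1 × O: no H
  Total hydrogens = 11.
Molecular formula: C14H11FO2

C14H11FO2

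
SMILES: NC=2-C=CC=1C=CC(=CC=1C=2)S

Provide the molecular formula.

Heavy atoms from the SMILES: 10 C, 1 N, 1 S.
Implicit hydrogens by atom environment:
  6 × C (aromatic): 1 H each → 6
  4 × C (aromatic): no H
  1 × N: 2 H
  1 × S: 1 H
  Total hydrogens = 9.
Molecular formula: C10H9NS

C10H9NS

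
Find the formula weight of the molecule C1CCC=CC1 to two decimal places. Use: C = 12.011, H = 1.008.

Molecular formula: C6H10.
M = 6×12.011 + 10×1.008 = 82.15 g/mol.

82.15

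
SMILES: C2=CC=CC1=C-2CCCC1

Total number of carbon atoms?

10

The symbol for carbon appears 10 times in the SMILES.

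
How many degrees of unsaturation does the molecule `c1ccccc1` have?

4

Molecular formula from the SMILES: C6H6.
DoU = (2C + 2 + N − H − X)/2 = (2·6 + 2 + 0 − 6 − 0)/2 = 8/2 = 4.
(Structurally: 1 ring(s) + 3 π bond(s) = 4.)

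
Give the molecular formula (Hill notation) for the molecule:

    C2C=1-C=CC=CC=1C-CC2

Heavy atoms from the SMILES: 10 C.
Implicit hydrogens by atom environment:
  4 × C: 2 H each → 8
  4 × C (aromatic): 1 H each → 4
  2 × C (aromatic): no H
  Total hydrogens = 12.
Molecular formula: C10H12

C10H12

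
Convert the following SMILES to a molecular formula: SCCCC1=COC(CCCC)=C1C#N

C12H17NOS

Heavy atoms from the SMILES: 12 C, 1 N, 1 O, 1 S.
Implicit hydrogens by atom environment:
  6 × C: 2 H each → 12
  3 × C (aromatic): no H
  1 × C: 3 H
  1 × C (aromatic): 1 H
  1 × C: no H
  1 × N: no H
  1 × O (aromatic): no H
  1 × S: 1 H
  Total hydrogens = 17.
Molecular formula: C12H17NOS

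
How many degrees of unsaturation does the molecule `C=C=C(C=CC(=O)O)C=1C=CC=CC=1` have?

Molecular formula from the SMILES: C12H10O2.
DoU = (2C + 2 + N − H − X)/2 = (2·12 + 2 + 0 − 10 − 0)/2 = 16/2 = 8.
(Structurally: 1 ring(s) + 7 π bond(s) = 8.)

8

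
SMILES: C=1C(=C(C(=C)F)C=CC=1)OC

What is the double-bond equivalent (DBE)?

Molecular formula from the SMILES: C9H9FO.
DoU = (2C + 2 + N − H − X)/2 = (2·9 + 2 + 0 − 9 − 1)/2 = 10/2 = 5.
(Structurally: 1 ring(s) + 4 π bond(s) = 5.)

5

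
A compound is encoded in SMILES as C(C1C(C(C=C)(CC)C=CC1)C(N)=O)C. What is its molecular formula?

C13H21NO

Heavy atoms from the SMILES: 13 C, 1 N, 1 O.
Implicit hydrogens by atom environment:
  5 × C: 1 H each → 5
  4 × C: 2 H each → 8
  2 × C: 3 H each → 6
  2 × C: no H
  1 × N: 2 H
  1 × O: no H
  Total hydrogens = 21.
Molecular formula: C13H21NO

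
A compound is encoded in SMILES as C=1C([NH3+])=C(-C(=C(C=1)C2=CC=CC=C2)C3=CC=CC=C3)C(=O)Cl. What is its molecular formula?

Heavy atoms from the SMILES: 19 C, 1 Cl, 1 N, 1 O.
Implicit hydrogens by atom environment:
  12 × C (aromatic): 1 H each → 12
  6 × C (aromatic): no H
  1 × C: no H
  1 × Cl: no H
  1 × N (charge +1): 3 H
  1 × O: no H
  Total hydrogens = 15.
Net charge +1.
Molecular formula: C19H15ClNO+

C19H15ClNO+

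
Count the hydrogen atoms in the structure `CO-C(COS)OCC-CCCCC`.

Hydrogens are implicit in SMILES; fill each atom to its normal valence:
  7 × C: 2 H each → 14
  3 × O: no H
  2 × C: 3 H each → 6
  1 × C: 1 H
  1 × S: 1 H
  Total hydrogens = 22.

22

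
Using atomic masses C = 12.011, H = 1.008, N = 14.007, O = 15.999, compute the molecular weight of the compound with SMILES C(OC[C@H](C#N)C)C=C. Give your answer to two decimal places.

Molecular formula: C7H11NO.
M = 7×12.011 + 11×1.008 + 1×14.007 + 1×15.999 = 125.17 g/mol.

125.17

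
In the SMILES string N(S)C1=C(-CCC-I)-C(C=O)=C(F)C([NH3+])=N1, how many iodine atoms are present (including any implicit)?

1

The symbol for iodine appears 1 time in the SMILES.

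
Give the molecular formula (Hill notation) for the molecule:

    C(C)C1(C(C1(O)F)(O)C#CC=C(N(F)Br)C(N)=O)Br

C10H10Br2F2N2O3

Heavy atoms from the SMILES: 2 Br, 10 C, 2 F, 2 N, 3 O.
Implicit hydrogens by atom environment:
  7 × C: no H
  2 × Br: no H
  2 × F: no H
  2 × O: 1 H each → 2
  1 × C: 3 H
  1 × C: 2 H
  1 × C: 1 H
  1 × N: 2 H
  1 × N: no H
  1 × O: no H
  Total hydrogens = 10.
Molecular formula: C10H10Br2F2N2O3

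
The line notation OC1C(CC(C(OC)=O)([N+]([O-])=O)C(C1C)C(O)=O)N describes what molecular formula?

Heavy atoms from the SMILES: 10 C, 2 N, 7 O.
Implicit hydrogens by atom environment:
  4 × C: 1 H each → 4
  4 × O: no H
  3 × C: no H
  2 × C: 3 H each → 6
  2 × O: 1 H each → 2
  1 × C: 2 H
  1 × N: 2 H
  1 × N (charge +1): no H
  1 × O (charge -1): no H
  Total hydrogens = 16.
Molecular formula: C10H16N2O7

C10H16N2O7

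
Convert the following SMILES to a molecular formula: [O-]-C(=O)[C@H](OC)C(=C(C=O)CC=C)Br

Heavy atoms from the SMILES: 1 Br, 9 C, 4 O.
Implicit hydrogens by atom environment:
  3 × C: 1 H each → 3
  3 × C: no H
  3 × O: no H
  2 × C: 2 H each → 4
  1 × Br: no H
  1 × C: 3 H
  1 × O (charge -1): no H
  Total hydrogens = 10.
Net charge -1.
Molecular formula: C9H10BrO4-

C9H10BrO4-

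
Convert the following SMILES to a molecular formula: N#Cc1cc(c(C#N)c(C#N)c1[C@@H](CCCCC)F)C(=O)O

C16H14FN3O2

Heavy atoms from the SMILES: 16 C, 1 F, 3 N, 2 O.
Implicit hydrogens by atom environment:
  5 × C (aromatic): no H
  4 × C: 2 H each → 8
  4 × C: no H
  3 × N: no H
  1 × C: 3 H
  1 × C (aromatic): 1 H
  1 × C: 1 H
  1 × F: no H
  1 × O: 1 H
  1 × O: no H
  Total hydrogens = 14.
Molecular formula: C16H14FN3O2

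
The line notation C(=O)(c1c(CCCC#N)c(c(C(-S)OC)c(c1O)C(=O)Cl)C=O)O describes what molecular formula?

Heavy atoms from the SMILES: 15 C, 1 Cl, 1 N, 6 O, 1 S.
Implicit hydrogens by atom environment:
  6 × C (aromatic): no H
  4 × O: no H
  3 × C: 2 H each → 6
  3 × C: no H
  2 × C: 1 H each → 2
  2 × O: 1 H each → 2
  1 × C: 3 H
  1 × Cl: no H
  1 × N: no H
  1 × S: 1 H
  Total hydrogens = 14.
Molecular formula: C15H14ClNO6S

C15H14ClNO6S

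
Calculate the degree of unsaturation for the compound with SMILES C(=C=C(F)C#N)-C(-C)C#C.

6

Molecular formula from the SMILES: C8H6FN.
DoU = (2C + 2 + N − H − X)/2 = (2·8 + 2 + 1 − 6 − 1)/2 = 12/2 = 6.
(Structurally: 0 ring(s) + 6 π bond(s) = 6.)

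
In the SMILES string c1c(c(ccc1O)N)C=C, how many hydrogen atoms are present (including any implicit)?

9

Hydrogens are implicit in SMILES; fill each atom to its normal valence:
  3 × C (aromatic): 1 H each → 3
  3 × C (aromatic): no H
  1 × C: 2 H
  1 × C: 1 H
  1 × N: 2 H
  1 × O: 1 H
  Total hydrogens = 9.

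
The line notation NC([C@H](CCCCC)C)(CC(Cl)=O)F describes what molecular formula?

C10H19ClFNO

Heavy atoms from the SMILES: 10 C, 1 Cl, 1 F, 1 N, 1 O.
Implicit hydrogens by atom environment:
  5 × C: 2 H each → 10
  2 × C: 3 H each → 6
  2 × C: no H
  1 × C: 1 H
  1 × Cl: no H
  1 × F: no H
  1 × N: 2 H
  1 × O: no H
  Total hydrogens = 19.
Molecular formula: C10H19ClFNO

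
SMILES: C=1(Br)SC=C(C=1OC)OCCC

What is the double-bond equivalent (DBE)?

Molecular formula from the SMILES: C8H11BrO2S.
DoU = (2C + 2 + N − H − X)/2 = (2·8 + 2 + 0 − 11 − 1)/2 = 6/2 = 3.
(Structurally: 1 ring(s) + 2 π bond(s) = 3.)

3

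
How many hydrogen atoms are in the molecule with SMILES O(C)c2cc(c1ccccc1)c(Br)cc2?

Hydrogens are implicit in SMILES; fill each atom to its normal valence:
  8 × C (aromatic): 1 H each → 8
  4 × C (aromatic): no H
  1 × Br: no H
  1 × C: 3 H
  1 × O: no H
  Total hydrogens = 11.

11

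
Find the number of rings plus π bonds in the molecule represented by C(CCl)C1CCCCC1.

1

Molecular formula from the SMILES: C8H15Cl.
DoU = (2C + 2 + N − H − X)/2 = (2·8 + 2 + 0 − 15 − 1)/2 = 2/2 = 1.
(Structurally: 1 ring(s) + 0 π bond(s) = 1.)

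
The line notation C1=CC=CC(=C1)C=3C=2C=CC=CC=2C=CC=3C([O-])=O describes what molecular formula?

Heavy atoms from the SMILES: 17 C, 2 O.
Implicit hydrogens by atom environment:
  11 × C (aromatic): 1 H each → 11
  5 × C (aromatic): no H
  1 × C: no H
  1 × O: no H
  1 × O (charge -1): no H
  Total hydrogens = 11.
Net charge -1.
Molecular formula: C17H11O2-

C17H11O2-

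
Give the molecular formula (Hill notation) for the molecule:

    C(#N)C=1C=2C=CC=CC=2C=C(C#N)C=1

C12H6N2

Heavy atoms from the SMILES: 12 C, 2 N.
Implicit hydrogens by atom environment:
  6 × C (aromatic): 1 H each → 6
  4 × C (aromatic): no H
  2 × C: no H
  2 × N: no H
  Total hydrogens = 6.
Molecular formula: C12H6N2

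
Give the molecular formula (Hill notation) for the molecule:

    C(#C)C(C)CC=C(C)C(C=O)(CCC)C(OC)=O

Heavy atoms from the SMILES: 15 C, 3 O.
Implicit hydrogens by atom environment:
  4 × C: 3 H each → 12
  4 × C: 1 H each → 4
  4 × C: no H
  3 × C: 2 H each → 6
  3 × O: no H
  Total hydrogens = 22.
Molecular formula: C15H22O3

C15H22O3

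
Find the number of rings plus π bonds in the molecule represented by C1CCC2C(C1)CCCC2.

2

Molecular formula from the SMILES: C10H18.
DoU = (2C + 2 + N − H − X)/2 = (2·10 + 2 + 0 − 18 − 0)/2 = 4/2 = 2.
(Structurally: 2 ring(s) + 0 π bond(s) = 2.)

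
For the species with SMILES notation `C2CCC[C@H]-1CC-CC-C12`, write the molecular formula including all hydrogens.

C10H18

Heavy atoms from the SMILES: 10 C.
Implicit hydrogens by atom environment:
  8 × C: 2 H each → 16
  2 × C: 1 H each → 2
  Total hydrogens = 18.
Molecular formula: C10H18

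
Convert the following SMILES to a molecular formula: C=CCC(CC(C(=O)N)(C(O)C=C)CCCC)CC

C16H29NO2

Heavy atoms from the SMILES: 16 C, 1 N, 2 O.
Implicit hydrogens by atom environment:
  8 × C: 2 H each → 16
  4 × C: 1 H each → 4
  2 × C: 3 H each → 6
  2 × C: no H
  1 × N: 2 H
  1 × O: 1 H
  1 × O: no H
  Total hydrogens = 29.
Molecular formula: C16H29NO2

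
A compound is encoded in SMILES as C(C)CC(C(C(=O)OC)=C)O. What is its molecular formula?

C8H14O3

Heavy atoms from the SMILES: 8 C, 3 O.
Implicit hydrogens by atom environment:
  3 × C: 2 H each → 6
  2 × C: 3 H each → 6
  2 × C: no H
  2 × O: no H
  1 × C: 1 H
  1 × O: 1 H
  Total hydrogens = 14.
Molecular formula: C8H14O3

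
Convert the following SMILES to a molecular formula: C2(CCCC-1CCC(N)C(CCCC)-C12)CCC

Heavy atoms from the SMILES: 17 C, 1 N.
Implicit hydrogens by atom environment:
  10 × C: 2 H each → 20
  5 × C: 1 H each → 5
  2 × C: 3 H each → 6
  1 × N: 2 H
  Total hydrogens = 33.
Molecular formula: C17H33N

C17H33N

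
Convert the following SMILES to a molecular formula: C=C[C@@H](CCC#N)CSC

Heavy atoms from the SMILES: 8 C, 1 N, 1 S.
Implicit hydrogens by atom environment:
  4 × C: 2 H each → 8
  2 × C: 1 H each → 2
  1 × C: 3 H
  1 × C: no H
  1 × N: no H
  1 × S: no H
  Total hydrogens = 13.
Molecular formula: C8H13NS

C8H13NS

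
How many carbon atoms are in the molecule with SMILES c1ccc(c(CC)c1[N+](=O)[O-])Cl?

8

The symbol for carbon appears 8 times in the SMILES. Lowercase c denotes aromatic carbon and counts toward C.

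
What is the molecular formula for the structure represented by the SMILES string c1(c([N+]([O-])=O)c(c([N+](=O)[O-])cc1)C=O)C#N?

Heavy atoms from the SMILES: 8 C, 3 N, 5 O.
Implicit hydrogens by atom environment:
  4 × C (aromatic): no H
  3 × O: no H
  2 × C (aromatic): 1 H each → 2
  2 × N (charge +1): no H
  2 × O (charge -1): no H
  1 × C: 1 H
  1 × C: no H
  1 × N: no H
  Total hydrogens = 3.
Molecular formula: C8H3N3O5

C8H3N3O5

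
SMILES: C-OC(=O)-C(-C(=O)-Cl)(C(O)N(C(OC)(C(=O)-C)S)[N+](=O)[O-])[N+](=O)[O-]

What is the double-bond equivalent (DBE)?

5

Molecular formula from the SMILES: C9H12ClN3O10S.
DoU = (2C + 2 + N − H − X)/2 = (2·9 + 2 + 3 − 12 − 1)/2 = 10/2 = 5.
(Structurally: 0 ring(s) + 5 π bond(s) = 5.)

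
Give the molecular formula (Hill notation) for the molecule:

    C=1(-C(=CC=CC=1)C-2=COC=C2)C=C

Heavy atoms from the SMILES: 12 C, 1 O.
Implicit hydrogens by atom environment:
  7 × C (aromatic): 1 H each → 7
  3 × C (aromatic): no H
  1 × C: 2 H
  1 × C: 1 H
  1 × O (aromatic): no H
  Total hydrogens = 10.
Molecular formula: C12H10O

C12H10O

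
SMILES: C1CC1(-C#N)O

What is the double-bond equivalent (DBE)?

3

Molecular formula from the SMILES: C4H5NO.
DoU = (2C + 2 + N − H − X)/2 = (2·4 + 2 + 1 − 5 − 0)/2 = 6/2 = 3.
(Structurally: 1 ring(s) + 2 π bond(s) = 3.)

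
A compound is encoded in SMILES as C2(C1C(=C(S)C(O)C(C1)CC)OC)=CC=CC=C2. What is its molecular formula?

C15H20O2S

Heavy atoms from the SMILES: 15 C, 2 O, 1 S.
Implicit hydrogens by atom environment:
  5 × C (aromatic): 1 H each → 5
  3 × C: 1 H each → 3
  2 × C: 3 H each → 6
  2 × C: 2 H each → 4
  2 × C: no H
  1 × C (aromatic): no H
  1 × O: 1 H
  1 × O: no H
  1 × S: 1 H
  Total hydrogens = 20.
Molecular formula: C15H20O2S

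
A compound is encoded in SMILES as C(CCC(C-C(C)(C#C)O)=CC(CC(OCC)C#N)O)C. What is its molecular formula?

Heavy atoms from the SMILES: 17 C, 1 N, 3 O.
Implicit hydrogens by atom environment:
  6 × C: 2 H each → 12
  4 × C: 1 H each → 4
  4 × C: no H
  3 × C: 3 H each → 9
  2 × O: 1 H each → 2
  1 × N: no H
  1 × O: no H
  Total hydrogens = 27.
Molecular formula: C17H27NO3

C17H27NO3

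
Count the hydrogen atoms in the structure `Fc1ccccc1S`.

5

Hydrogens are implicit in SMILES; fill each atom to its normal valence:
  4 × C (aromatic): 1 H each → 4
  2 × C (aromatic): no H
  1 × F: no H
  1 × S: 1 H
  Total hydrogens = 5.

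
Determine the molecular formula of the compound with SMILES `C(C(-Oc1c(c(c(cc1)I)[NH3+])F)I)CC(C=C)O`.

C12H15FI2NO2+

Heavy atoms from the SMILES: 12 C, 1 F, 2 I, 1 N, 2 O.
Implicit hydrogens by atom environment:
  4 × C (aromatic): no H
  3 × C: 2 H each → 6
  3 × C: 1 H each → 3
  2 × C (aromatic): 1 H each → 2
  2 × I: no H
  1 × F: no H
  1 × N (charge +1): 3 H
  1 × O: 1 H
  1 × O: no H
  Total hydrogens = 15.
Net charge +1.
Molecular formula: C12H15FI2NO2+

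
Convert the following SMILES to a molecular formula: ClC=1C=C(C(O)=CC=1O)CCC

C9H11ClO2

Heavy atoms from the SMILES: 9 C, 1 Cl, 2 O.
Implicit hydrogens by atom environment:
  4 × C (aromatic): no H
  2 × C: 2 H each → 4
  2 × C (aromatic): 1 H each → 2
  2 × O: 1 H each → 2
  1 × C: 3 H
  1 × Cl: no H
  Total hydrogens = 11.
Molecular formula: C9H11ClO2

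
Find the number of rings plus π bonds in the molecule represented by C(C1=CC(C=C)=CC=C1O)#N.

Molecular formula from the SMILES: C9H7NO.
DoU = (2C + 2 + N − H − X)/2 = (2·9 + 2 + 1 − 7 − 0)/2 = 14/2 = 7.
(Structurally: 1 ring(s) + 6 π bond(s) = 7.)

7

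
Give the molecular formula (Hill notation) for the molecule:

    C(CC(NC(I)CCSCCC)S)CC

Heavy atoms from the SMILES: 11 C, 1 I, 1 N, 2 S.
Implicit hydrogens by atom environment:
  7 × C: 2 H each → 14
  2 × C: 3 H each → 6
  2 × C: 1 H each → 2
  1 × I: no H
  1 × N: 1 H
  1 × S: 1 H
  1 × S: no H
  Total hydrogens = 24.
Molecular formula: C11H24INS2

C11H24INS2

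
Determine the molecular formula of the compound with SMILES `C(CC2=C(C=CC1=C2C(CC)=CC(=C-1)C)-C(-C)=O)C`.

Heavy atoms from the SMILES: 18 C, 1 O.
Implicit hydrogens by atom environment:
  6 × C (aromatic): no H
  4 × C: 3 H each → 12
  4 × C (aromatic): 1 H each → 4
  3 × C: 2 H each → 6
  1 × C: no H
  1 × O: no H
  Total hydrogens = 22.
Molecular formula: C18H22O

C18H22O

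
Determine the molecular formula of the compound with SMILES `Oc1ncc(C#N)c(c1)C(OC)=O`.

Heavy atoms from the SMILES: 8 C, 2 N, 3 O.
Implicit hydrogens by atom environment:
  3 × C (aromatic): no H
  2 × C (aromatic): 1 H each → 2
  2 × C: no H
  2 × O: no H
  1 × C: 3 H
  1 × N (aromatic): no H
  1 × N: no H
  1 × O: 1 H
  Total hydrogens = 6.
Molecular formula: C8H6N2O3

C8H6N2O3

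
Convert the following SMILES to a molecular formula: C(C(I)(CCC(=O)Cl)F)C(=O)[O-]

C6H6ClFIO3-

Heavy atoms from the SMILES: 6 C, 1 Cl, 1 F, 1 I, 3 O.
Implicit hydrogens by atom environment:
  3 × C: 2 H each → 6
  3 × C: no H
  2 × O: no H
  1 × Cl: no H
  1 × F: no H
  1 × I: no H
  1 × O (charge -1): no H
  Total hydrogens = 6.
Net charge -1.
Molecular formula: C6H6ClFIO3-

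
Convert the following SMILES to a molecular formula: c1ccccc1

C6H6

Heavy atoms from the SMILES: 6 C.
Implicit hydrogens by atom environment:
  6 × C (aromatic): 1 H each → 6
  Total hydrogens = 6.
Molecular formula: C6H6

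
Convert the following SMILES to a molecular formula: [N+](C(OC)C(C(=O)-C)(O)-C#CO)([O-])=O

Heavy atoms from the SMILES: 7 C, 1 N, 6 O.
Implicit hydrogens by atom environment:
  4 × C: no H
  3 × O: no H
  2 × C: 3 H each → 6
  2 × O: 1 H each → 2
  1 × C: 1 H
  1 × N (charge +1): no H
  1 × O (charge -1): no H
  Total hydrogens = 9.
Molecular formula: C7H9NO6

C7H9NO6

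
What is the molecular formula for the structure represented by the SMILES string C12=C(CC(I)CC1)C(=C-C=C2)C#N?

Heavy atoms from the SMILES: 11 C, 1 I, 1 N.
Implicit hydrogens by atom environment:
  3 × C: 2 H each → 6
  3 × C (aromatic): 1 H each → 3
  3 × C (aromatic): no H
  1 × C: 1 H
  1 × C: no H
  1 × I: no H
  1 × N: no H
  Total hydrogens = 10.
Molecular formula: C11H10IN

C11H10IN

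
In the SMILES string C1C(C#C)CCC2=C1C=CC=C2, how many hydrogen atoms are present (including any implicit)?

Hydrogens are implicit in SMILES; fill each atom to its normal valence:
  4 × C (aromatic): 1 H each → 4
  3 × C: 2 H each → 6
  2 × C: 1 H each → 2
  2 × C (aromatic): no H
  1 × C: no H
  Total hydrogens = 12.

12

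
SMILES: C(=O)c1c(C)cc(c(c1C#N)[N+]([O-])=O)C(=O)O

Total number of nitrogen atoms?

The symbol for nitrogen appears 2 times in the SMILES.

2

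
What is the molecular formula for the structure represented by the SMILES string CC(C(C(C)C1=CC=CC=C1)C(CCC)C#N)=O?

C16H21NO

Heavy atoms from the SMILES: 16 C, 1 N, 1 O.
Implicit hydrogens by atom environment:
  5 × C (aromatic): 1 H each → 5
  3 × C: 3 H each → 9
  3 × C: 1 H each → 3
  2 × C: 2 H each → 4
  2 × C: no H
  1 × C (aromatic): no H
  1 × N: no H
  1 × O: no H
  Total hydrogens = 21.
Molecular formula: C16H21NO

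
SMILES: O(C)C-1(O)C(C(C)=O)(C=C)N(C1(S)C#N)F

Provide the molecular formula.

C9H11FN2O3S

Heavy atoms from the SMILES: 9 C, 1 F, 2 N, 3 O, 1 S.
Implicit hydrogens by atom environment:
  5 × C: no H
  2 × C: 3 H each → 6
  2 × N: no H
  2 × O: no H
  1 × C: 2 H
  1 × C: 1 H
  1 × F: no H
  1 × O: 1 H
  1 × S: 1 H
  Total hydrogens = 11.
Molecular formula: C9H11FN2O3S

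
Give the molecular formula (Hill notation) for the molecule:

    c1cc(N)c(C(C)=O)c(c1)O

C8H9NO2

Heavy atoms from the SMILES: 8 C, 1 N, 2 O.
Implicit hydrogens by atom environment:
  3 × C (aromatic): 1 H each → 3
  3 × C (aromatic): no H
  1 × C: 3 H
  1 × C: no H
  1 × N: 2 H
  1 × O: 1 H
  1 × O: no H
  Total hydrogens = 9.
Molecular formula: C8H9NO2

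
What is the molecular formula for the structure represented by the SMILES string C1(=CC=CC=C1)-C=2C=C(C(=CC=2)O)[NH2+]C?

Heavy atoms from the SMILES: 13 C, 1 N, 1 O.
Implicit hydrogens by atom environment:
  8 × C (aromatic): 1 H each → 8
  4 × C (aromatic): no H
  1 × C: 3 H
  1 × N (charge +1): 2 H
  1 × O: 1 H
  Total hydrogens = 14.
Net charge +1.
Molecular formula: C13H14NO+

C13H14NO+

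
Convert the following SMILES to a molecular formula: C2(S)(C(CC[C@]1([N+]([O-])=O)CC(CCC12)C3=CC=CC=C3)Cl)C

C17H22ClNO2S

Heavy atoms from the SMILES: 17 C, 1 Cl, 1 N, 2 O, 1 S.
Implicit hydrogens by atom environment:
  5 × C: 2 H each → 10
  5 × C (aromatic): 1 H each → 5
  3 × C: 1 H each → 3
  2 × C: no H
  1 × C: 3 H
  1 × C (aromatic): no H
  1 × Cl: no H
  1 × N (charge +1): no H
  1 × O: no H
  1 × O (charge -1): no H
  1 × S: 1 H
  Total hydrogens = 22.
Molecular formula: C17H22ClNO2S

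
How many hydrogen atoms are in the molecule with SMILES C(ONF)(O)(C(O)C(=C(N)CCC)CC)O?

19

Hydrogens are implicit in SMILES; fill each atom to its normal valence:
  3 × C: 2 H each → 6
  3 × C: no H
  3 × O: 1 H each → 3
  2 × C: 3 H each → 6
  1 × C: 1 H
  1 × F: no H
  1 × N: 2 H
  1 × N: 1 H
  1 × O: no H
  Total hydrogens = 19.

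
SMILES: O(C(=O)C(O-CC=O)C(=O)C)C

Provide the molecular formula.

C7H10O5

Heavy atoms from the SMILES: 7 C, 5 O.
Implicit hydrogens by atom environment:
  5 × O: no H
  2 × C: 3 H each → 6
  2 × C: 1 H each → 2
  2 × C: no H
  1 × C: 2 H
  Total hydrogens = 10.
Molecular formula: C7H10O5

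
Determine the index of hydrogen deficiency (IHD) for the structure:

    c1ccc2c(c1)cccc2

7

Molecular formula from the SMILES: C10H8.
DoU = (2C + 2 + N − H − X)/2 = (2·10 + 2 + 0 − 8 − 0)/2 = 14/2 = 7.
(Structurally: 2 ring(s) + 5 π bond(s) = 7.)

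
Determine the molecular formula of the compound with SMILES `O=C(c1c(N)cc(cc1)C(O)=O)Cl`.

C8H6ClNO3

Heavy atoms from the SMILES: 8 C, 1 Cl, 1 N, 3 O.
Implicit hydrogens by atom environment:
  3 × C (aromatic): 1 H each → 3
  3 × C (aromatic): no H
  2 × C: no H
  2 × O: no H
  1 × Cl: no H
  1 × N: 2 H
  1 × O: 1 H
  Total hydrogens = 6.
Molecular formula: C8H6ClNO3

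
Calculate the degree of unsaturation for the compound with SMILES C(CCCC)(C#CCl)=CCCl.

Molecular formula from the SMILES: C9H12Cl2.
DoU = (2C + 2 + N − H − X)/2 = (2·9 + 2 + 0 − 12 − 2)/2 = 6/2 = 3.
(Structurally: 0 ring(s) + 3 π bond(s) = 3.)

3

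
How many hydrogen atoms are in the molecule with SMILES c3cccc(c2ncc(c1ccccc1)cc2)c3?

13

Hydrogens are implicit in SMILES; fill each atom to its normal valence:
  13 × C (aromatic): 1 H each → 13
  4 × C (aromatic): no H
  1 × N (aromatic): no H
  Total hydrogens = 13.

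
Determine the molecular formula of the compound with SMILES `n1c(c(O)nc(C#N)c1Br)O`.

C5H2BrN3O2

Heavy atoms from the SMILES: 1 Br, 5 C, 3 N, 2 O.
Implicit hydrogens by atom environment:
  4 × C (aromatic): no H
  2 × N (aromatic): no H
  2 × O: 1 H each → 2
  1 × Br: no H
  1 × C: no H
  1 × N: no H
  Total hydrogens = 2.
Molecular formula: C5H2BrN3O2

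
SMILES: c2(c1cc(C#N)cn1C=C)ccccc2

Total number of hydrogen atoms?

10

Hydrogens are implicit in SMILES; fill each atom to its normal valence:
  7 × C (aromatic): 1 H each → 7
  3 × C (aromatic): no H
  1 × C: 2 H
  1 × C: 1 H
  1 × C: no H
  1 × N (aromatic): no H
  1 × N: no H
  Total hydrogens = 10.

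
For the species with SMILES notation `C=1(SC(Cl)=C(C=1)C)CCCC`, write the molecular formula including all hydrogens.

Heavy atoms from the SMILES: 9 C, 1 Cl, 1 S.
Implicit hydrogens by atom environment:
  3 × C: 2 H each → 6
  3 × C (aromatic): no H
  2 × C: 3 H each → 6
  1 × C (aromatic): 1 H
  1 × Cl: no H
  1 × S (aromatic): no H
  Total hydrogens = 13.
Molecular formula: C9H13ClS

C9H13ClS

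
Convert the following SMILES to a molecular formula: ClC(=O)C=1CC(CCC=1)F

Heavy atoms from the SMILES: 7 C, 1 Cl, 1 F, 1 O.
Implicit hydrogens by atom environment:
  3 × C: 2 H each → 6
  2 × C: 1 H each → 2
  2 × C: no H
  1 × Cl: no H
  1 × F: no H
  1 × O: no H
  Total hydrogens = 8.
Molecular formula: C7H8ClFO

C7H8ClFO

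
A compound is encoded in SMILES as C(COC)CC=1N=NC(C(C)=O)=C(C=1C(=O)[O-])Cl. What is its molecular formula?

Heavy atoms from the SMILES: 11 C, 1 Cl, 2 N, 4 O.
Implicit hydrogens by atom environment:
  4 × C (aromatic): no H
  3 × C: 2 H each → 6
  3 × O: no H
  2 × C: 3 H each → 6
  2 × C: no H
  2 × N (aromatic): no H
  1 × Cl: no H
  1 × O (charge -1): no H
  Total hydrogens = 12.
Net charge -1.
Molecular formula: C11H12ClN2O4-

C11H12ClN2O4-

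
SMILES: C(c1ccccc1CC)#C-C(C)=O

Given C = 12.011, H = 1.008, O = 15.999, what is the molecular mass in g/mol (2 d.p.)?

Molecular formula: C12H12O.
M = 12×12.011 + 12×1.008 + 1×15.999 = 172.23 g/mol.

172.23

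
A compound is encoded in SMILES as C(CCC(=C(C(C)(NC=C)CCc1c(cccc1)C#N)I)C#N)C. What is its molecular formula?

Heavy atoms from the SMILES: 20 C, 1 I, 3 N.
Implicit hydrogens by atom environment:
  6 × C: 2 H each → 12
  5 × C: no H
  4 × C (aromatic): 1 H each → 4
  2 × C: 3 H each → 6
  2 × C (aromatic): no H
  2 × N: no H
  1 × C: 1 H
  1 × I: no H
  1 × N: 1 H
  Total hydrogens = 24.
Molecular formula: C20H24IN3

C20H24IN3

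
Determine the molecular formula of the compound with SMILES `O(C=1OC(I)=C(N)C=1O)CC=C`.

Heavy atoms from the SMILES: 7 C, 1 I, 1 N, 3 O.
Implicit hydrogens by atom environment:
  4 × C (aromatic): no H
  2 × C: 2 H each → 4
  1 × C: 1 H
  1 × I: no H
  1 × N: 2 H
  1 × O: 1 H
  1 × O (aromatic): no H
  1 × O: no H
  Total hydrogens = 8.
Molecular formula: C7H8INO3

C7H8INO3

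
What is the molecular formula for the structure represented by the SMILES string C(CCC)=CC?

Heavy atoms from the SMILES: 6 C.
Implicit hydrogens by atom environment:
  2 × C: 3 H each → 6
  2 × C: 2 H each → 4
  2 × C: 1 H each → 2
  Total hydrogens = 12.
Molecular formula: C6H12

C6H12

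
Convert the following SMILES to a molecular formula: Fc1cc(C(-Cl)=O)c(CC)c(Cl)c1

Heavy atoms from the SMILES: 9 C, 2 Cl, 1 F, 1 O.
Implicit hydrogens by atom environment:
  4 × C (aromatic): no H
  2 × C (aromatic): 1 H each → 2
  2 × Cl: no H
  1 × C: 3 H
  1 × C: 2 H
  1 × C: no H
  1 × F: no H
  1 × O: no H
  Total hydrogens = 7.
Molecular formula: C9H7Cl2FO

C9H7Cl2FO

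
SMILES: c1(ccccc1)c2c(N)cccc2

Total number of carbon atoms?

The symbol for carbon appears 12 times in the SMILES. Lowercase c denotes aromatic carbon and counts toward C.

12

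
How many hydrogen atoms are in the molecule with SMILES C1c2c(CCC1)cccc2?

Hydrogens are implicit in SMILES; fill each atom to its normal valence:
  4 × C: 2 H each → 8
  4 × C (aromatic): 1 H each → 4
  2 × C (aromatic): no H
  Total hydrogens = 12.

12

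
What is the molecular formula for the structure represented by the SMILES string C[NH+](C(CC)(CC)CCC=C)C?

C11H24N+

Heavy atoms from the SMILES: 11 C, 1 N.
Implicit hydrogens by atom environment:
  5 × C: 2 H each → 10
  4 × C: 3 H each → 12
  1 × C: 1 H
  1 × C: no H
  1 × N (charge +1): 1 H
  Total hydrogens = 24.
Net charge +1.
Molecular formula: C11H24N+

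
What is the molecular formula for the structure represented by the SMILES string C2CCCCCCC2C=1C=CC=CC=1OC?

C15H22O

Heavy atoms from the SMILES: 15 C, 1 O.
Implicit hydrogens by atom environment:
  7 × C: 2 H each → 14
  4 × C (aromatic): 1 H each → 4
  2 × C (aromatic): no H
  1 × C: 3 H
  1 × C: 1 H
  1 × O: no H
  Total hydrogens = 22.
Molecular formula: C15H22O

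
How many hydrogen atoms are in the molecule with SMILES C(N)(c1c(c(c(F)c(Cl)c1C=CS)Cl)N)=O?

Hydrogens are implicit in SMILES; fill each atom to its normal valence:
  6 × C (aromatic): no H
  2 × C: 1 H each → 2
  2 × Cl: no H
  2 × N: 2 H each → 4
  1 × C: no H
  1 × F: no H
  1 × O: no H
  1 × S: 1 H
  Total hydrogens = 7.

7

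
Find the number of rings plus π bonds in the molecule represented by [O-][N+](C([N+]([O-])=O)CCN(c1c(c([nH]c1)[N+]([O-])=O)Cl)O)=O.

Molecular formula from the SMILES: C7H8ClN5O7.
DoU = (2C + 2 + N − H − X)/2 = (2·7 + 2 + 5 − 8 − 1)/2 = 12/2 = 6.
(Structurally: 1 ring(s) + 5 π bond(s) = 6.)

6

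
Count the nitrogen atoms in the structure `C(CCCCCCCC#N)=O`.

1

The symbol for nitrogen appears 1 time in the SMILES.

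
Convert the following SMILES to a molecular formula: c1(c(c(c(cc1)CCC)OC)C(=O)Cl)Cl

C11H12Cl2O2

Heavy atoms from the SMILES: 11 C, 2 Cl, 2 O.
Implicit hydrogens by atom environment:
  4 × C (aromatic): no H
  2 × C: 3 H each → 6
  2 × C: 2 H each → 4
  2 × C (aromatic): 1 H each → 2
  2 × Cl: no H
  2 × O: no H
  1 × C: no H
  Total hydrogens = 12.
Molecular formula: C11H12Cl2O2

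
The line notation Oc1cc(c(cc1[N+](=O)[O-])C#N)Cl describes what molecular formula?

Heavy atoms from the SMILES: 7 C, 1 Cl, 2 N, 3 O.
Implicit hydrogens by atom environment:
  4 × C (aromatic): no H
  2 × C (aromatic): 1 H each → 2
  1 × C: no H
  1 × Cl: no H
  1 × N: no H
  1 × N (charge +1): no H
  1 × O: 1 H
  1 × O: no H
  1 × O (charge -1): no H
  Total hydrogens = 3.
Molecular formula: C7H3ClN2O3

C7H3ClN2O3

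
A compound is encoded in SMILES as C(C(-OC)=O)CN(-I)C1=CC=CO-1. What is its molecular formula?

C8H10INO3

Heavy atoms from the SMILES: 8 C, 1 I, 1 N, 3 O.
Implicit hydrogens by atom environment:
  3 × C (aromatic): 1 H each → 3
  2 × C: 2 H each → 4
  2 × O: no H
  1 × C: 3 H
  1 × C (aromatic): no H
  1 × C: no H
  1 × I: no H
  1 × N: no H
  1 × O (aromatic): no H
  Total hydrogens = 10.
Molecular formula: C8H10INO3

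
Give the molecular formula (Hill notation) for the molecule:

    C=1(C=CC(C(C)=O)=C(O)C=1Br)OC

Heavy atoms from the SMILES: 1 Br, 9 C, 3 O.
Implicit hydrogens by atom environment:
  4 × C (aromatic): no H
  2 × C: 3 H each → 6
  2 × C (aromatic): 1 H each → 2
  2 × O: no H
  1 × Br: no H
  1 × C: no H
  1 × O: 1 H
  Total hydrogens = 9.
Molecular formula: C9H9BrO3

C9H9BrO3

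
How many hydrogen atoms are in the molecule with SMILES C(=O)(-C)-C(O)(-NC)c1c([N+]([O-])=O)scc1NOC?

Hydrogens are implicit in SMILES; fill each atom to its normal valence:
  3 × C: 3 H each → 9
  3 × C (aromatic): no H
  3 × O: no H
  2 × C: no H
  2 × N: 1 H each → 2
  1 × C (aromatic): 1 H
  1 × N (charge +1): no H
  1 × O: 1 H
  1 × O (charge -1): no H
  1 × S (aromatic): no H
  Total hydrogens = 13.

13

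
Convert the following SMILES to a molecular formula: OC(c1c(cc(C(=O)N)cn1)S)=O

C7H6N2O3S

Heavy atoms from the SMILES: 7 C, 2 N, 3 O, 1 S.
Implicit hydrogens by atom environment:
  3 × C (aromatic): no H
  2 × C (aromatic): 1 H each → 2
  2 × C: no H
  2 × O: no H
  1 × N: 2 H
  1 × N (aromatic): no H
  1 × O: 1 H
  1 × S: 1 H
  Total hydrogens = 6.
Molecular formula: C7H6N2O3S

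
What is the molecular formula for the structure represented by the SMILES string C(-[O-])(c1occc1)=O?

C5H3O3-

Heavy atoms from the SMILES: 5 C, 3 O.
Implicit hydrogens by atom environment:
  3 × C (aromatic): 1 H each → 3
  1 × C (aromatic): no H
  1 × C: no H
  1 × O (aromatic): no H
  1 × O: no H
  1 × O (charge -1): no H
  Total hydrogens = 3.
Net charge -1.
Molecular formula: C5H3O3-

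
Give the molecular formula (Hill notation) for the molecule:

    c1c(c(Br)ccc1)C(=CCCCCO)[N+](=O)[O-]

Heavy atoms from the SMILES: 1 Br, 12 C, 1 N, 3 O.
Implicit hydrogens by atom environment:
  4 × C: 2 H each → 8
  4 × C (aromatic): 1 H each → 4
  2 × C (aromatic): no H
  1 × Br: no H
  1 × C: 1 H
  1 × C: no H
  1 × N (charge +1): no H
  1 × O: 1 H
  1 × O: no H
  1 × O (charge -1): no H
  Total hydrogens = 14.
Molecular formula: C12H14BrNO3

C12H14BrNO3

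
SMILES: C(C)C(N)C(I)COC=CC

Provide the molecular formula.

C8H16INO

Heavy atoms from the SMILES: 8 C, 1 I, 1 N, 1 O.
Implicit hydrogens by atom environment:
  4 × C: 1 H each → 4
  2 × C: 3 H each → 6
  2 × C: 2 H each → 4
  1 × I: no H
  1 × N: 2 H
  1 × O: no H
  Total hydrogens = 16.
Molecular formula: C8H16INO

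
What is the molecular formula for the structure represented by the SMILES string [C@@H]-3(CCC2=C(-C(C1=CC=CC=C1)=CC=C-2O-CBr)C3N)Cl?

C17H17BrClNO

Heavy atoms from the SMILES: 1 Br, 17 C, 1 Cl, 1 N, 1 O.
Implicit hydrogens by atom environment:
  7 × C (aromatic): 1 H each → 7
  5 × C (aromatic): no H
  3 × C: 2 H each → 6
  2 × C: 1 H each → 2
  1 × Br: no H
  1 × Cl: no H
  1 × N: 2 H
  1 × O: no H
  Total hydrogens = 17.
Molecular formula: C17H17BrClNO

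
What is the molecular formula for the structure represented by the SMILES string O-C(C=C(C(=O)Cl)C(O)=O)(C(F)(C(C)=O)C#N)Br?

Heavy atoms from the SMILES: 1 Br, 9 C, 1 Cl, 1 F, 1 N, 5 O.
Implicit hydrogens by atom environment:
  7 × C: no H
  3 × O: no H
  2 × O: 1 H each → 2
  1 × Br: no H
  1 × C: 3 H
  1 × C: 1 H
  1 × Cl: no H
  1 × F: no H
  1 × N: no H
  Total hydrogens = 6.
Molecular formula: C9H6BrClFNO5

C9H6BrClFNO5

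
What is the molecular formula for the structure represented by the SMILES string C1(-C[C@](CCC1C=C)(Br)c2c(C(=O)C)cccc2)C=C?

C18H21BrO

Heavy atoms from the SMILES: 1 Br, 18 C, 1 O.
Implicit hydrogens by atom environment:
  5 × C: 2 H each → 10
  4 × C: 1 H each → 4
  4 × C (aromatic): 1 H each → 4
  2 × C: no H
  2 × C (aromatic): no H
  1 × Br: no H
  1 × C: 3 H
  1 × O: no H
  Total hydrogens = 21.
Molecular formula: C18H21BrO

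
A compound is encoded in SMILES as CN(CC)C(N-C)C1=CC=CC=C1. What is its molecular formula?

C11H18N2

Heavy atoms from the SMILES: 11 C, 2 N.
Implicit hydrogens by atom environment:
  5 × C (aromatic): 1 H each → 5
  3 × C: 3 H each → 9
  1 × C: 2 H
  1 × C: 1 H
  1 × C (aromatic): no H
  1 × N: 1 H
  1 × N: no H
  Total hydrogens = 18.
Molecular formula: C11H18N2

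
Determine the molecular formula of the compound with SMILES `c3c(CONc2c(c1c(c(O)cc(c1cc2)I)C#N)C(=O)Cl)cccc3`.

C19H12ClIN2O3

Heavy atoms from the SMILES: 19 C, 1 Cl, 1 I, 2 N, 3 O.
Implicit hydrogens by atom environment:
  8 × C (aromatic): 1 H each → 8
  8 × C (aromatic): no H
  2 × C: no H
  2 × O: no H
  1 × C: 2 H
  1 × Cl: no H
  1 × I: no H
  1 × N: 1 H
  1 × N: no H
  1 × O: 1 H
  Total hydrogens = 12.
Molecular formula: C19H12ClIN2O3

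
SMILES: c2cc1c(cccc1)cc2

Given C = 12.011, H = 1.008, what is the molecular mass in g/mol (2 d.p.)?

Molecular formula: C10H8.
M = 10×12.011 + 8×1.008 = 128.17 g/mol.

128.17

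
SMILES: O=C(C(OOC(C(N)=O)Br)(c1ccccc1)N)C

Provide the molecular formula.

Heavy atoms from the SMILES: 1 Br, 11 C, 2 N, 4 O.
Implicit hydrogens by atom environment:
  5 × C (aromatic): 1 H each → 5
  4 × O: no H
  3 × C: no H
  2 × N: 2 H each → 4
  1 × Br: no H
  1 × C: 3 H
  1 × C: 1 H
  1 × C (aromatic): no H
  Total hydrogens = 13.
Molecular formula: C11H13BrN2O4

C11H13BrN2O4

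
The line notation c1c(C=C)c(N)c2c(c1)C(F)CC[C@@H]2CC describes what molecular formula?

C14H18FN

Heavy atoms from the SMILES: 14 C, 1 F, 1 N.
Implicit hydrogens by atom environment:
  4 × C: 2 H each → 8
  4 × C (aromatic): no H
  3 × C: 1 H each → 3
  2 × C (aromatic): 1 H each → 2
  1 × C: 3 H
  1 × F: no H
  1 × N: 2 H
  Total hydrogens = 18.
Molecular formula: C14H18FN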